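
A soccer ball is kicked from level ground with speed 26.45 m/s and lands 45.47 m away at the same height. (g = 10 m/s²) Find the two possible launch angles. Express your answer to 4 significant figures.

20.27° and 69.73°

Level-ground range: R = v₀² sin(2θ)/g ⇒ sin 2θ = R g / v₀² = 45.47×10/26.45² = 0.6499.
2θ = arcsin(0.6499) = 40.534° or 180° − 40.534° = 139.466°.
So θ = 20.27° or θ = 69.73°.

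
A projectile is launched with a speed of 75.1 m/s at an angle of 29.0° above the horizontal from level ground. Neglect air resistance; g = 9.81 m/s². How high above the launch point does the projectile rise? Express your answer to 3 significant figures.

Vertical component of launch velocity: v_y = 75.1 sin 29.0° = 36.41 m/s.
At the highest point the vertical velocity is zero, so v_y² = 2 g h_max.
h_max = (36.41)² / (2 × 9.81) = 1326 / 19.62 = 67.6 m.

67.6 m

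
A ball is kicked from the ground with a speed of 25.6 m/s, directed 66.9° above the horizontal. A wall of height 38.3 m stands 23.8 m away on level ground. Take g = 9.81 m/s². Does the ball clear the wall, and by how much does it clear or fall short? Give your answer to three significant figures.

No — it falls 10.0 m short of clearing the wall.

v_x = 25.6 cos 66.9° = 10.04 m/s; v_y0 = 25.6 sin 66.9° = 23.55 m/s.
Time to reach the wall: t = 23.8 / 10.04 = 2.371 s.
Height at that point: y = 23.55×2.371 − 4.905×2.371² = 28.26 m.
That is 38.3 − 28.26 = 10.0 m below the top of the wall, so the ball does not clear it.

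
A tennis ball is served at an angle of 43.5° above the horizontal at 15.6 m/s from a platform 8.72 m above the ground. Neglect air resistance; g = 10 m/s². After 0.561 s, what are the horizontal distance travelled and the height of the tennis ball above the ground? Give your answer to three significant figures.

x = 6.35 m, y = 13.2 m

v_x = 15.6 cos 43.5° = 11.32 m/s; v_y0 = 15.6 sin 43.5° = 10.74 m/s.
x = v_x t = 11.32 × 0.561 = 6.35 m.
y = 8.72 + v_y0 t − ½ g t² = 13.2 m.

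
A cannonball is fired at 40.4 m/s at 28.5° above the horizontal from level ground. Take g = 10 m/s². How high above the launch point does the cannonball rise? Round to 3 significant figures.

Vertical component of launch velocity: v_y = 40.4 sin 28.5° = 19.28 m/s.
At the highest point the vertical velocity is zero, so v_y² = 2 g h_max.
h_max = (19.28)² / (2 × 10) = 371.7 / 20.00 = 18.6 m.

18.6 m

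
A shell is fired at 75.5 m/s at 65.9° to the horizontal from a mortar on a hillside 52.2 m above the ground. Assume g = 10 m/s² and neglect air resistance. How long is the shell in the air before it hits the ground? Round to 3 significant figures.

Vertical component: v_y = 75.5 sin 65.9° = 68.92 m/s.
Taking up as positive with launch at y = 52.2 m, landing at y = 0: 0 = 52.2 + 68.92 t − ½(10) t².
Solving 5.000 t² − 68.92 t − 52.2 = 0 gives t = [68.92 + √(68.92² + 4·5.000·52.2)] / 10.00 = 14.5 s.

14.5 s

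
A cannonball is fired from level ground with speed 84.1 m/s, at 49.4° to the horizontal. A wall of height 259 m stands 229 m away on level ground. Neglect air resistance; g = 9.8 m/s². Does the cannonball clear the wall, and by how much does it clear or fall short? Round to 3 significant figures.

v_x = 84.1 cos 49.4° = 54.73 m/s; v_y0 = 84.1 sin 49.4° = 63.85 m/s.
Time to reach the wall: t = 229 / 54.73 = 4.184 s.
Height at that point: y = 63.85×4.184 − 4.900×4.184² = 181.4 m.
That is 259 − 181.4 = 77.6 m below the top of the wall, so the cannonball does not clear it.

No — it falls 77.6 m short of clearing the wall.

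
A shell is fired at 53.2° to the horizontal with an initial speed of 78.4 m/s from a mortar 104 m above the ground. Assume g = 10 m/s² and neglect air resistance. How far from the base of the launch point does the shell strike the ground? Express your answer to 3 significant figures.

Components: v_x = 78.4 cos 53.2° = 46.96 m/s, v_y = 78.4 sin 53.2° = 62.78 m/s.
Vertical: 0 = 104 + 62.78 t − ½(10) t² ⇒ 5.000 t² − 62.78 t − 104 = 0.
t = [62.78 + √(3941 + 2080)] / 10.00 = 14.04 s.
Horizontal: R = v_x · t = 46.96 × 14.04 = 659 m.

659 m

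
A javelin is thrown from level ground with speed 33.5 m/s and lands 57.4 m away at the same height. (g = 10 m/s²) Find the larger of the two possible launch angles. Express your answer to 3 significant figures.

Level-ground range: R = v₀² sin(2θ)/g ⇒ sin 2θ = R g / v₀² = 57.4×10/33.5² = 0.5115.
2θ = arcsin(0.5115) = 30.76° or 180° − 30.76° = 149.24°.
So θ = 15.4° or θ = 74.6°.

74.6°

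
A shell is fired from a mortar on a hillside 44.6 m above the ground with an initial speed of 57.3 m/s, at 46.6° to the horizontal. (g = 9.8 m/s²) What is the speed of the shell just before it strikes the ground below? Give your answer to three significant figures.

64.5 m/s

v_x = 57.3 cos 46.6° = 39.37 m/s is unchanged throughout.
For the vertical component, v_y² = v_y0² + 2 g h = (41.63)² + 2×9.8×44.6 = 2607, so |v_y| = 51.06 m/s.
Impact speed = √(v_x² + v_y²) = √(1550 + 2607) = 64.5 m/s.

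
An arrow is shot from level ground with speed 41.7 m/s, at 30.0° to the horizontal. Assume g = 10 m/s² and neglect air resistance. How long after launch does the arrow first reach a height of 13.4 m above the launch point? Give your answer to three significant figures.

0.794 s

v_y0 = 41.7 sin 30.0° = 20.85 m/s.
Set y = v_y0 t − ½ g t² = 13.4: 5.000 t² − 20.85 t + 13.4 = 0.
t = [20.85 ± √(434.7 − 268.0)] / 10 = (20.85 ± 12.91) / 10, giving t = 0.794 s or t = 3.38 s.
The arrow is on the way up at the first time, so t = 0.794 s.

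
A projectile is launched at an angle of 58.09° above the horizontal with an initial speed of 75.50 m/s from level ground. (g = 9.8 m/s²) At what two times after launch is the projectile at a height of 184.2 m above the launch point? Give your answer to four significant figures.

v_y0 = 75.50 sin 58.09° = 64.090 m/s.
Set y = v_y0 t − ½ g t² = 184.2: 4.900 t² − 64.090 t + 184.2 = 0.
t = [64.090 ± √(4107.5 − 3610.3)] / 9.8 = (64.090 ± 22.298) / 9.8, giving t = 4.264 s or t = 8.815 s.
So the projectile is at 184.2 m at t = 4.264 s (rising) and t = 8.815 s (falling).

4.264 s and 8.815 s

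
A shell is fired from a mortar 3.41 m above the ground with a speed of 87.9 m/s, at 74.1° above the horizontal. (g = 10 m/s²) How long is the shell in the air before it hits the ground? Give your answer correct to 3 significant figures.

16.9 s

Vertical component: v_y = 87.9 sin 74.1° = 84.54 m/s.
Taking up as positive with launch at y = 3.41 m, landing at y = 0: 0 = 3.41 + 84.54 t − ½(10) t².
Solving 5.000 t² − 84.54 t − 3.41 = 0 gives t = [84.54 + √(84.54² + 4·5.000·3.41)] / 10.00 = 16.9 s.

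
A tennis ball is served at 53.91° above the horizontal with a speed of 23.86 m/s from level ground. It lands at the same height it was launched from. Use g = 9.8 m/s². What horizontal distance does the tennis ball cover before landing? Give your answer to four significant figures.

For level ground, R = v₀² sin(2θ) / g.
sin(2 × 53.91°) = sin 107.82° = 0.9520.
R = (23.86)² × 0.9520 / 9.8 = 55.30 m.

55.30 m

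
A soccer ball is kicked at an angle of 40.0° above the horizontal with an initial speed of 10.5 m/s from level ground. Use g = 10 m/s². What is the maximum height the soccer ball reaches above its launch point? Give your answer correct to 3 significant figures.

Vertical component of launch velocity: v_y = 10.5 sin 40.0° = 6.749 m/s.
At the highest point the vertical velocity is zero, so v_y² = 2 g h_max.
h_max = (6.749)² / (2 × 10) = 45.55 / 20.00 = 2.28 m.

2.28 m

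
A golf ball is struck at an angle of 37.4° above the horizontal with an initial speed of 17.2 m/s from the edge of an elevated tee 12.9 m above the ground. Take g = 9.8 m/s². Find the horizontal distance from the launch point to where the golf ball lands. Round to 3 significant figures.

41.1 m

Components: v_x = 17.2 cos 37.4° = 13.66 m/s, v_y = 17.2 sin 37.4° = 10.45 m/s.
Vertical: 0 = 12.9 + 10.45 t − ½(9.8) t² ⇒ 4.900 t² − 10.45 t − 12.9 = 0.
t = [10.45 + √(109.2 + 252.8)] / 9.800 = 3.008 s.
Horizontal: R = v_x · t = 13.66 × 3.008 = 41.1 m.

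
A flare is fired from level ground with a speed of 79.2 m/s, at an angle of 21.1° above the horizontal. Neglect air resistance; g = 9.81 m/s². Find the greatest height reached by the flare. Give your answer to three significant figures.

Vertical component of launch velocity: v_y = 79.2 sin 21.1° = 28.51 m/s.
At the highest point the vertical velocity is zero, so v_y² = 2 g h_max.
h_max = (28.51)² / (2 × 9.81) = 812.8 / 19.62 = 41.4 m.

41.4 m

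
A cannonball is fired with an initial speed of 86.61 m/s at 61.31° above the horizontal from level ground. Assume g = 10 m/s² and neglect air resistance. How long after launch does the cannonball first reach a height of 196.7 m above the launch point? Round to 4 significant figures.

v_y0 = 86.61 sin 61.31° = 75.977 m/s.
Set y = v_y0 t − ½ g t² = 196.7: 5.000 t² − 75.977 t + 196.7 = 0.
t = [75.977 ± √(5772.5 − 3934.0)] / 10 = (75.977 ± 42.878) / 10, giving t = 3.310 s or t = 11.89 s.
The cannonball is on the way up at the first time, so t = 3.310 s.

3.310 s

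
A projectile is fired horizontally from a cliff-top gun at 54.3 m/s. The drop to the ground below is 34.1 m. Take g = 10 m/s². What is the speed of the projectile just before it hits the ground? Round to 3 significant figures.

60.3 m/s

Fall time: t = √(2 × 34.1 / 10) = 2.612 s.
At impact: v_x = 54.3 m/s (unchanged), v_y = g t = 10 × 2.612 = 26.12 m/s.
Speed = √(v_x² + v_y²) = √(2948 + 682.3) = 60.3 m/s.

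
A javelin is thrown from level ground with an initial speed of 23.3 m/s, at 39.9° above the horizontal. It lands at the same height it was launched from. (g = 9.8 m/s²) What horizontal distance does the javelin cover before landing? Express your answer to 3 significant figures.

Components: v_x = 23.3 cos 39.9° = 17.87 m/s, v_y = 23.3 sin 39.9° = 14.95 m/s.
Time of flight (same landing height): t = 2 v_y / g = 2 × 14.95 / 9.8 = 3.051 s.
Range: R = v_x · t = 17.87 × 3.051 = 54.5 m.

54.5 m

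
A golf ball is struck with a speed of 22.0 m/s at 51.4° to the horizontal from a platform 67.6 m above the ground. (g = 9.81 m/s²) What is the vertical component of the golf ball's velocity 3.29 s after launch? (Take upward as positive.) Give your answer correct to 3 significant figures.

-15.1 m/s

Initial vertical component: v_y0 = 22.0 sin 51.4° = 17.19 m/s.
v_y(t) = v_y0 − g t = 17.19 − 9.81 × 3.29 = -15.1 m/s.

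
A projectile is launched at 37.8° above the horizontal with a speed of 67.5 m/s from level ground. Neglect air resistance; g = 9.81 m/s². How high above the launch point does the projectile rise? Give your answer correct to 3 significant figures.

87.2 m

Vertical component of launch velocity: v_y = 67.5 sin 37.8° = 41.37 m/s.
At the highest point the vertical velocity is zero, so v_y² = 2 g h_max.
h_max = (41.37)² / (2 × 9.81) = 1711 / 19.62 = 87.2 m.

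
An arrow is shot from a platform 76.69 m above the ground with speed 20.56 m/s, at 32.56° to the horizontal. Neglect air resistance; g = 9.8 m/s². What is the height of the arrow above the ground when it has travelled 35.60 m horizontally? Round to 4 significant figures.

v_x = 20.56 cos 32.56° = 17.329 m/s, v_y0 = 20.56 sin 32.56° = 11.065 m/s.
Time to reach x = 35.60 m: t = x / v_x = 35.60 / 17.329 = 2.0544 s.
y = 76.69 + v_y0 t − ½ g t² = 76.69 + 11.065×2.0544 − 4.900×2.0544² = 78.74 m.

78.74 m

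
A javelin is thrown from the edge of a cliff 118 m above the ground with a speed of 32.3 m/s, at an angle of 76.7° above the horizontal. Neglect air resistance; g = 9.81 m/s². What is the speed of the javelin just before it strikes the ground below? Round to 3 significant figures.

v_x = 32.3 cos 76.7° = 7.431 m/s is unchanged throughout.
For the vertical component, v_y² = v_y0² + 2 g h = (31.43)² + 2×9.81×118 = 3303, so |v_y| = 57.47 m/s.
Impact speed = √(v_x² + v_y²) = √(55.22 + 3303) = 58.0 m/s.

58.0 m/s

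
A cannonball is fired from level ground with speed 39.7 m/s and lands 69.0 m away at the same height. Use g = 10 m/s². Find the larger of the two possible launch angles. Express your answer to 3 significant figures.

Level-ground range: R = v₀² sin(2θ)/g ⇒ sin 2θ = R g / v₀² = 69.0×10/39.7² = 0.4378.
2θ = arcsin(0.4378) = 25.96° or 180° − 25.96° = 154.04°.
So θ = 13.0° or θ = 77.0°.

77.0°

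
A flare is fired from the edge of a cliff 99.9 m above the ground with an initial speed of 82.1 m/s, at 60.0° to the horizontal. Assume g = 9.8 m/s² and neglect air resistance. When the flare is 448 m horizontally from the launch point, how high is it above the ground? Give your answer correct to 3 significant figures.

292 m

v_x = 82.1 cos 60.0° = 41.05 m/s, v_y0 = 82.1 sin 60.0° = 71.10 m/s.
Time to reach x = 448 m: t = x / v_x = 448 / 41.05 = 10.91 s.
y = 99.9 + v_y0 t − ½ g t² = 99.9 + 71.10×10.91 − 4.900×10.91² = 292 m.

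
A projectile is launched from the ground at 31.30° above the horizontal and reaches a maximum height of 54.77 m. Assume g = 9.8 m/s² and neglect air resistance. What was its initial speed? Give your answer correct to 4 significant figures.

At maximum height v_y = 0, so (v₀ sin θ)² = 2 g H.
v₀ sin 31.30° = √(2 × 9.8 × 54.77) = 32.764 m/s.
v₀ = 32.764 / sin 31.30° = 32.764 / 0.5195 = 63.07 m/s.

63.07 m/s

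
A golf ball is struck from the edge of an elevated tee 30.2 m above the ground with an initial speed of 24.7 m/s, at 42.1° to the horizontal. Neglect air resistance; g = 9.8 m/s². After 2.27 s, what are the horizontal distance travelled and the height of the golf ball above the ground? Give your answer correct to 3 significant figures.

x = 41.6 m, y = 42.5 m

v_x = 24.7 cos 42.1° = 18.33 m/s; v_y0 = 24.7 sin 42.1° = 16.56 m/s.
x = v_x t = 18.33 × 2.27 = 41.6 m.
y = 30.2 + v_y0 t − ½ g t² = 42.5 m.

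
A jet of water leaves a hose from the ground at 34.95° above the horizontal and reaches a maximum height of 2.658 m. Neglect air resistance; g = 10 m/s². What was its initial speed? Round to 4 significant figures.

At maximum height v_y = 0, so (v₀ sin θ)² = 2 g H.
v₀ sin 34.95° = √(2 × 10 × 2.658) = 7.2911 m/s.
v₀ = 7.2911 / sin 34.95° = 7.2911 / 0.5729 = 12.73 m/s.

12.73 m/s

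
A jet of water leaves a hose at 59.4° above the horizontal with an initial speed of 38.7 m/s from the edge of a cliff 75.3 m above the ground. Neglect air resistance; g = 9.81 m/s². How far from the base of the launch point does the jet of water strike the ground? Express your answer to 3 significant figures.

169 m

Components: v_x = 38.7 cos 59.4° = 19.70 m/s, v_y = 38.7 sin 59.4° = 33.31 m/s.
Vertical: 0 = 75.3 + 33.31 t − ½(9.81) t² ⇒ 4.905 t² − 33.31 t − 75.3 = 0.
t = [33.31 + √(1110 + 1477)] / 9.810 = 8.580 s.
Horizontal: R = v_x · t = 19.70 × 8.580 = 169 m.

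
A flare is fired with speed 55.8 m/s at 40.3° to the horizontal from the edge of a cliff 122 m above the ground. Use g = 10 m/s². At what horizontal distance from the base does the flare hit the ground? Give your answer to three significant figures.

Components: v_x = 55.8 cos 40.3° = 42.56 m/s, v_y = 55.8 sin 40.3° = 36.09 m/s.
Vertical: 0 = 122 + 36.09 t − ½(10) t² ⇒ 5.000 t² − 36.09 t − 122 = 0.
t = [36.09 + √(1302 + 2440)] / 10.00 = 9.726 s.
Horizontal: R = v_x · t = 42.56 × 9.726 = 414 m.

414 m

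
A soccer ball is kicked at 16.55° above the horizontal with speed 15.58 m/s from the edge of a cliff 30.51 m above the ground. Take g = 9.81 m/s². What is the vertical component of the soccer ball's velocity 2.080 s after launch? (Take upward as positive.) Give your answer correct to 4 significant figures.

-15.97 m/s

Initial vertical component: v_y0 = 15.58 sin 16.55° = 4.4380 m/s.
v_y(t) = v_y0 − g t = 4.4380 − 9.81 × 2.080 = -15.97 m/s.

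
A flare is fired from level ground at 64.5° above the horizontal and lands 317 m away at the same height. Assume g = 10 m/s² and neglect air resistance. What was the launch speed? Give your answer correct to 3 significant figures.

63.9 m/s

On level ground, R = v₀² sin(2θ) / g, so v₀ = √(R g / sin 2θ).
sin(2 × 64.5°) = 0.7771.
v₀ = √(317 × 10 / 0.7771) = √4079 = 63.9 m/s.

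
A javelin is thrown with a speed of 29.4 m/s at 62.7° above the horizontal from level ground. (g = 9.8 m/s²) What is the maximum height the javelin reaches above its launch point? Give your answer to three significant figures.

34.8 m

Vertical component of launch velocity: v_y = 29.4 sin 62.7° = 26.13 m/s.
At the highest point the vertical velocity is zero, so v_y² = 2 g h_max.
h_max = (26.13)² / (2 × 9.8) = 682.8 / 19.60 = 34.8 m.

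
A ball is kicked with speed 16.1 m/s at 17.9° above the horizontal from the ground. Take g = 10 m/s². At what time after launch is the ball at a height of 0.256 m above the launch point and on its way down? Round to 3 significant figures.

v_y0 = 16.1 sin 17.9° = 4.948 m/s.
Set y = v_y0 t − ½ g t² = 0.256: 5.000 t² − 4.948 t + 0.256 = 0.
t = [4.948 ± √(24.48 − 5.120)] / 10 = (4.948 ± 4.400) / 10, giving t = 0.0548 s or t = 0.935 s.
On the way down corresponds to the larger root: t = 0.935 s.

0.935 s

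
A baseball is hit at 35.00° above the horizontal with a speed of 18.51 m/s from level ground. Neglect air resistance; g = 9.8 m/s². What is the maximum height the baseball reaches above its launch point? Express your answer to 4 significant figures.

5.751 m

Vertical component of launch velocity: v_y = 18.51 sin 35.00° = 10.617 m/s.
At the highest point the vertical velocity is zero, so v_y² = 2 g h_max.
h_max = (10.617)² / (2 × 9.8) = 112.72 / 19.60 = 5.751 m.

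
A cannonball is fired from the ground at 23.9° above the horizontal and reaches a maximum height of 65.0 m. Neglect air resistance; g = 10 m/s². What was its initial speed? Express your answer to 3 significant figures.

89.0 m/s

At maximum height v_y = 0, so (v₀ sin θ)² = 2 g H.
v₀ sin 23.9° = √(2 × 10 × 65.0) = 36.06 m/s.
v₀ = 36.06 / sin 23.9° = 36.06 / 0.4051 = 89.0 m/s.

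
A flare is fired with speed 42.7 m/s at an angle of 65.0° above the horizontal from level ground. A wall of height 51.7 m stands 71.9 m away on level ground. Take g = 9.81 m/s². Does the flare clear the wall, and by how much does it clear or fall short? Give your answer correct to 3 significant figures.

Yes — it clears the wall by 24.6 m.

v_x = 42.7 cos 65.0° = 18.05 m/s; v_y0 = 42.7 sin 65.0° = 38.70 m/s.
Time to reach the wall: t = 71.9 / 18.05 = 3.983 s.
Height at that point: y = 38.70×3.983 − 4.905×3.983² = 76.33 m.
That is 76.33 − 51.7 = 24.6 m above the top of the wall, so the flare clears it.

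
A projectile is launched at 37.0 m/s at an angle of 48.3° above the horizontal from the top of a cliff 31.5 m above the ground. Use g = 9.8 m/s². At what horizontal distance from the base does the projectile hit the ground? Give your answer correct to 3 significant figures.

163 m

Components: v_x = 37.0 cos 48.3° = 24.61 m/s, v_y = 37.0 sin 48.3° = 27.63 m/s.
Vertical: 0 = 31.5 + 27.63 t − ½(9.8) t² ⇒ 4.900 t² − 27.63 t − 31.5 = 0.
t = [27.63 + √(763.4 + 617.4)] / 9.800 = 6.611 s.
Horizontal: R = v_x · t = 24.61 × 6.611 = 163 m.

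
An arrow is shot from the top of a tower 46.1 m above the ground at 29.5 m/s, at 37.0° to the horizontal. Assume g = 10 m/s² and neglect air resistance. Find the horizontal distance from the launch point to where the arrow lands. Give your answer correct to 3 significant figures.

125 m

Components: v_x = 29.5 cos 37.0° = 23.56 m/s, v_y = 29.5 sin 37.0° = 17.75 m/s.
Vertical: 0 = 46.1 + 17.75 t − ½(10) t² ⇒ 5.000 t² − 17.75 t − 46.1 = 0.
t = [17.75 + √(315.1 + 922.0)] / 10.00 = 5.292 s.
Horizontal: R = v_x · t = 23.56 × 5.292 = 125 m.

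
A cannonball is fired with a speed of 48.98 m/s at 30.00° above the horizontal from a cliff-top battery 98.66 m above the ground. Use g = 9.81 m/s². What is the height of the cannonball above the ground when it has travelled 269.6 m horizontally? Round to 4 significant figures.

56.17 m

v_x = 48.98 cos 30.00° = 42.418 m/s, v_y0 = 48.98 sin 30.00° = 24.490 m/s.
Time to reach x = 269.6 m: t = x / v_x = 269.6 / 42.418 = 6.3558 s.
y = 98.66 + v_y0 t − ½ g t² = 98.66 + 24.490×6.3558 − 4.905×6.3558² = 56.17 m.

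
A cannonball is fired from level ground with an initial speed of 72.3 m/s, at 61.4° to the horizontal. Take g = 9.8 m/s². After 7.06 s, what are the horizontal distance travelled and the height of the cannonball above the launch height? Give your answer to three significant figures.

x = 244 m, y = 204 m

v_x = 72.3 cos 61.4° = 34.61 m/s; v_y0 = 72.3 sin 61.4° = 63.48 m/s.
x = v_x t = 34.61 × 7.06 = 244 m.
y = v_y0 t − ½ g t² = 63.48×7.06 − 4.900×7.06² = 204 m.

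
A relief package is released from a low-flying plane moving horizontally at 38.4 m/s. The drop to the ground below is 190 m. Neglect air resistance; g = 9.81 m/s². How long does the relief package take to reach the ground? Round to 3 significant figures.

The horizontal speed doesn't affect the fall. With v_y0 = 0, h = ½ g t².
t = √(2 × 190 / 9.81) = √38.74 = 6.22 s.

6.22 s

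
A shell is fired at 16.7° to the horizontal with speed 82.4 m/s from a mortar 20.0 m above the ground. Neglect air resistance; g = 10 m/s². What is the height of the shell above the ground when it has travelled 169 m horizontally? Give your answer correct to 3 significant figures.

47.8 m

v_x = 82.4 cos 16.7° = 78.92 m/s, v_y0 = 82.4 sin 16.7° = 23.68 m/s.
Time to reach x = 169 m: t = x / v_x = 169 / 78.92 = 2.141 s.
y = 20.0 + v_y0 t − ½ g t² = 20.0 + 23.68×2.141 − 5.000×2.141² = 47.8 m.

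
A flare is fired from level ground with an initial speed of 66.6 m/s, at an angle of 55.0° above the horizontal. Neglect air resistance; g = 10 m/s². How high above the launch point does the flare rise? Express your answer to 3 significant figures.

Vertical component of launch velocity: v_y = 66.6 sin 55.0° = 54.56 m/s.
At the highest point the vertical velocity is zero, so v_y² = 2 g h_max.
h_max = (54.56)² / (2 × 10) = 2977 / 20.00 = 149 m.

149 m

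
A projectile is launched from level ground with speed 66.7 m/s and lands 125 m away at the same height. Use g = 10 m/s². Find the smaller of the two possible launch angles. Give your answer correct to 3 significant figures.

8.16°

Level-ground range: R = v₀² sin(2θ)/g ⇒ sin 2θ = R g / v₀² = 125×10/66.7² = 0.2810.
2θ = arcsin(0.2810) = 16.32° or 180° − 16.32° = 163.68°.
So θ = 8.16° or θ = 81.8°.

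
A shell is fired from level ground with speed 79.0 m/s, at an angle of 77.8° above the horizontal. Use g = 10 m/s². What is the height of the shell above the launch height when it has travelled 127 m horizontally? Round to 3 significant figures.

v_x = 79.0 cos 77.8° = 16.69 m/s, v_y0 = 79.0 sin 77.8° = 77.22 m/s.
Time to reach x = 127 m: t = x / v_x = 127 / 16.69 = 7.609 s.
y = v_y0 t − ½ g t² = 77.22×7.609 − 5.000×7.609² = 298 m.

298 m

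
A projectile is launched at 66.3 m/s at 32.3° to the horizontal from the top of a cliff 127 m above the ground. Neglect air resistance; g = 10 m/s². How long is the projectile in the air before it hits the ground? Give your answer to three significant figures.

9.70 s

Vertical component: v_y = 66.3 sin 32.3° = 35.43 m/s.
Taking up as positive with launch at y = 127 m, landing at y = 0: 0 = 127 + 35.43 t − ½(10) t².
Solving 5.000 t² − 35.43 t − 127 = 0 gives t = [35.43 + √(35.43² + 4·5.000·127)] / 10.00 = 9.70 s.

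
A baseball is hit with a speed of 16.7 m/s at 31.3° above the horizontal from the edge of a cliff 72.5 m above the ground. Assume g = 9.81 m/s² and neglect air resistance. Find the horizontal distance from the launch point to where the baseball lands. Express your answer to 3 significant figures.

Components: v_x = 16.7 cos 31.3° = 14.27 m/s, v_y = 16.7 sin 31.3° = 8.676 m/s.
Vertical: 0 = 72.5 + 8.676 t − ½(9.81) t² ⇒ 4.905 t² − 8.676 t − 72.5 = 0.
t = [8.676 + √(75.27 + 1422)] / 9.810 = 4.829 s.
Horizontal: R = v_x · t = 14.27 × 4.829 = 68.9 m.

68.9 m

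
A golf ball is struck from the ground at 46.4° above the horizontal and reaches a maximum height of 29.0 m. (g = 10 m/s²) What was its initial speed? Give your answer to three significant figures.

At maximum height v_y = 0, so (v₀ sin θ)² = 2 g H.
v₀ sin 46.4° = √(2 × 10 × 29.0) = 24.08 m/s.
v₀ = 24.08 / sin 46.4° = 24.08 / 0.7242 = 33.3 m/s.

33.3 m/s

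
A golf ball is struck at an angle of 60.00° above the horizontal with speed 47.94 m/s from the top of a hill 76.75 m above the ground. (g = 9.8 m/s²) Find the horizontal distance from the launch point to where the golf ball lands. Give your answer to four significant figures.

240.5 m

Components: v_x = 47.94 cos 60.00° = 23.970 m/s, v_y = 47.94 sin 60.00° = 41.517 m/s.
Vertical: 0 = 76.75 + 41.517 t − ½(9.8) t² ⇒ 4.900 t² − 41.517 t − 76.75 = 0.
t = [41.517 + √(1723.7 + 1504.3)] / 9.800 = 10.034 s.
Horizontal: R = v_x · t = 23.970 × 10.034 = 240.5 m.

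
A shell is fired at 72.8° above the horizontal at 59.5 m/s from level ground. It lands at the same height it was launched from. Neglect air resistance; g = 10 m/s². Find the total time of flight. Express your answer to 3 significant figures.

Vertical component: v_y = 59.5 sin 72.8° = 56.84 m/s.
For a projectile landing at launch height, time of flight is t = 2 v_y / g = 2 × 56.84 / 10 = 11.4 s.

11.4 s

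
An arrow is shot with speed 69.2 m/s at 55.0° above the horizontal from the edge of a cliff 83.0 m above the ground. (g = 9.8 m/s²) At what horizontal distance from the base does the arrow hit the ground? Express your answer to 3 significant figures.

Components: v_x = 69.2 cos 55.0° = 39.69 m/s, v_y = 69.2 sin 55.0° = 56.69 m/s.
Vertical: 0 = 83.0 + 56.69 t − ½(9.8) t² ⇒ 4.900 t² − 56.69 t − 83.0 = 0.
t = [56.69 + √(3214 + 1627)] / 9.800 = 12.88 s.
Horizontal: R = v_x · t = 39.69 × 12.88 = 511 m.

511 m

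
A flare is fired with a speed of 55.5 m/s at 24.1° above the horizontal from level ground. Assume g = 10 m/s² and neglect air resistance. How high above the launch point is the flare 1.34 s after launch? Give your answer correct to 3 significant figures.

v_y0 = 55.5 sin 24.1° = 22.66 m/s.
y(t) = v_y0 t − ½ g t² = 22.66×1.34 − 5.000×1.34² = 21.4 m.

21.4 m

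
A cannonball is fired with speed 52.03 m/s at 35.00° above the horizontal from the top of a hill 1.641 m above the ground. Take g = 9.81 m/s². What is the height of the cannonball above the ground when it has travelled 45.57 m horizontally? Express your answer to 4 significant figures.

27.94 m

v_x = 52.03 cos 35.00° = 42.620 m/s, v_y0 = 52.03 sin 35.00° = 29.843 m/s.
Time to reach x = 45.57 m: t = x / v_x = 45.57 / 42.620 = 1.0692 s.
y = 1.641 + v_y0 t − ½ g t² = 1.641 + 29.843×1.0692 − 4.905×1.0692² = 27.94 m.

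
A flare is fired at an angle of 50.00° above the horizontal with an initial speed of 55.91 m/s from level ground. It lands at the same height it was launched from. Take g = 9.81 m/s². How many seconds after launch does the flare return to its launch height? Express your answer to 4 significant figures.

Vertical component: v_y = 55.91 sin 50.00° = 42.830 m/s.
For a projectile landing at launch height, time of flight is t = 2 v_y / g = 2 × 42.830 / 9.81 = 8.732 s.

8.732 s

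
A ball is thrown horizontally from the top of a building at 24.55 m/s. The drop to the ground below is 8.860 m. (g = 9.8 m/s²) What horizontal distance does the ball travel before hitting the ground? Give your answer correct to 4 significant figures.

Initial vertical velocity is zero, so the fall time comes from h = ½ g t²: t = √(2 × 8.860 / 9.8) = 1.3447 s.
Horizontal motion is uniform at 24.55 m/s, so x = 24.55 × 1.3447 = 33.01 m.

33.01 m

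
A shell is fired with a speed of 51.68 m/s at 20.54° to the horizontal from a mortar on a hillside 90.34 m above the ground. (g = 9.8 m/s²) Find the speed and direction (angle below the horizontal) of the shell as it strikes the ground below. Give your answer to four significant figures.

v_x = 51.68 cos 20.54° = 48.395 m/s (constant).
|v_y| at impact = √((18.133)² + 2×9.8×90.34) = 45.820 m/s.
Speed = √(48.395² + 45.820²) = 66.64 m/s; angle = arctan(45.820/48.395) = 43.43° below horizontal.

66.64 m/s at 43.43° below the horizontal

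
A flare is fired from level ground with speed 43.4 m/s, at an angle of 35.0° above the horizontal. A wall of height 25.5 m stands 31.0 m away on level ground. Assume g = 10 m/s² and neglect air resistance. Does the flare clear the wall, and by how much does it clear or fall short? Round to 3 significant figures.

No — it falls 7.60 m short of clearing the wall.

v_x = 43.4 cos 35.0° = 35.55 m/s; v_y0 = 43.4 sin 35.0° = 24.89 m/s.
Time to reach the wall: t = 31.0 / 35.55 = 0.8720 s.
Height at that point: y = 24.89×0.8720 − 5.000×0.8720² = 17.90 m.
That is 25.5 − 17.90 = 7.60 m below the top of the wall, so the flare does not clear it.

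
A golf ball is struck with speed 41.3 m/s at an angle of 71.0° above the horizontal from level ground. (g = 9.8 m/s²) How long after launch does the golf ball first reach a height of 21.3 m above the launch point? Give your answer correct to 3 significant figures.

0.589 s

v_y0 = 41.3 sin 71.0° = 39.05 m/s.
Set y = v_y0 t − ½ g t² = 21.3: 4.900 t² − 39.05 t + 21.3 = 0.
t = [39.05 ± √(1525 − 417.5)] / 9.8 = (39.05 ± 33.28) / 9.8, giving t = 0.589 s or t = 7.38 s.
The golf ball is on the way up at the first time, so t = 0.589 s.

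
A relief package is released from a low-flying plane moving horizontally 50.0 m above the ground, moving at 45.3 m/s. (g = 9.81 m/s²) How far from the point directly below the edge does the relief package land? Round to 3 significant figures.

Initial vertical velocity is zero, so the fall time comes from h = ½ g t²: t = √(2 × 50.0 / 9.81) = 3.193 s.
Horizontal motion is uniform at 45.3 m/s, so x = 45.3 × 3.193 = 145 m.

145 m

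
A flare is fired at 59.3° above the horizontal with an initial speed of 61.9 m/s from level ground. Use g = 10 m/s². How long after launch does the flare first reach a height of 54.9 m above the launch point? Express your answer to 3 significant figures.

v_y0 = 61.9 sin 59.3° = 53.22 m/s.
Set y = v_y0 t − ½ g t² = 54.9: 5.000 t² − 53.22 t + 54.9 = 0.
t = [53.22 ± √(2832 − 1098)] / 10 = (53.22 ± 41.64) / 10, giving t = 1.16 s or t = 9.49 s.
The flare is on the way up at the first time, so t = 1.16 s.

1.16 s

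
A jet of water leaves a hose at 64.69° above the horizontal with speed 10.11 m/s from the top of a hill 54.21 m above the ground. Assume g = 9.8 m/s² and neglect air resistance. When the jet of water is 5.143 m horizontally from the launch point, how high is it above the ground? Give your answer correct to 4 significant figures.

v_x = 10.11 cos 64.69° = 4.3222 m/s, v_y0 = 10.11 sin 64.69° = 9.1395 m/s.
Time to reach x = 5.143 m: t = x / v_x = 5.143 / 4.3222 = 1.1899 s.
y = 54.21 + v_y0 t − ½ g t² = 54.21 + 9.1395×1.1899 − 4.900×1.1899² = 58.15 m.

58.15 m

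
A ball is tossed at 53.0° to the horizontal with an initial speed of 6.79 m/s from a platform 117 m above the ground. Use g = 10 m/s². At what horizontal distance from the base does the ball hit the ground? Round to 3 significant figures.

22.1 m

Components: v_x = 6.79 cos 53.0° = 4.086 m/s, v_y = 6.79 sin 53.0° = 5.423 m/s.
Vertical: 0 = 117 + 5.423 t − ½(10) t² ⇒ 5.000 t² − 5.423 t − 117 = 0.
t = [5.423 + √(29.41 + 2340)] / 10.00 = 5.410 s.
Horizontal: R = v_x · t = 4.086 × 5.410 = 22.1 m.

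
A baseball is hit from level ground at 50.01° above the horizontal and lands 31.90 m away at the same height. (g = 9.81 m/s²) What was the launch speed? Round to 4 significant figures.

17.83 m/s

On level ground, R = v₀² sin(2θ) / g, so v₀ = √(R g / sin 2θ).
sin(2 × 50.01°) = 0.9847.
v₀ = √(31.90 × 9.81 / 0.9847) = √317.80 = 17.83 m/s.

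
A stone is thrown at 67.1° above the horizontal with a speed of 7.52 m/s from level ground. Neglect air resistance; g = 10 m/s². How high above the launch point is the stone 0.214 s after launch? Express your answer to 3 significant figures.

1.25 m

v_y0 = 7.52 sin 67.1° = 6.927 m/s.
y(t) = v_y0 t − ½ g t² = 6.927×0.214 − 5.000×0.214² = 1.25 m.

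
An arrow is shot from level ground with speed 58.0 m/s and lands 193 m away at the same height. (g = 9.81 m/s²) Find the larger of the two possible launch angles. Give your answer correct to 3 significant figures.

72.9°

Level-ground range: R = v₀² sin(2θ)/g ⇒ sin 2θ = R g / v₀² = 193×9.81/58.0² = 0.5628.
2θ = arcsin(0.5628) = 34.25° or 180° − 34.25° = 145.75°.
So θ = 17.1° or θ = 72.9°.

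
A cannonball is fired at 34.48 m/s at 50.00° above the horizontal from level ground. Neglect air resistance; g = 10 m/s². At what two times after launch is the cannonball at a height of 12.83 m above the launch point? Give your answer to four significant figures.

0.5412 s and 4.741 s

v_y0 = 34.48 sin 50.00° = 26.413 m/s.
Set y = v_y0 t − ½ g t² = 12.83: 5.000 t² − 26.413 t + 12.83 = 0.
t = [26.413 ± √(697.65 − 256.60)] / 10 = (26.413 ± 21.001) / 10, giving t = 0.5412 s or t = 4.741 s.
So the cannonball is at 12.83 m at t = 0.5412 s (rising) and t = 4.741 s (falling).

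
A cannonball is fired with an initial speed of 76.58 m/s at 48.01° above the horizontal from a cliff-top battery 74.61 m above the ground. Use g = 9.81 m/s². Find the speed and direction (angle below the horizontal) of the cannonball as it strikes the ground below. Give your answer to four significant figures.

v_x = 76.58 cos 48.01° = 51.232 m/s (constant).
|v_y| at impact = √((56.919)² + 2×9.81×74.61) = 68.583 m/s.
Speed = √(51.232² + 68.583²) = 85.61 m/s; angle = arctan(68.583/51.232) = 53.24° below horizontal.

85.61 m/s at 53.24° below the horizontal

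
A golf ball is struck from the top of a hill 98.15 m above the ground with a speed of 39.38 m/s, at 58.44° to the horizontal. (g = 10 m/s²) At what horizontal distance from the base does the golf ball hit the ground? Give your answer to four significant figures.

183.7 m

Components: v_x = 39.38 cos 58.44° = 20.611 m/s, v_y = 39.38 sin 58.44° = 33.555 m/s.
Vertical: 0 = 98.15 + 33.555 t − ½(10) t² ⇒ 5.000 t² − 33.555 t − 98.15 = 0.
t = [33.555 + √(1125.9 + 1963.0)] / 10.00 = 8.9133 s.
Horizontal: R = v_x · t = 20.611 × 8.9133 = 183.7 m.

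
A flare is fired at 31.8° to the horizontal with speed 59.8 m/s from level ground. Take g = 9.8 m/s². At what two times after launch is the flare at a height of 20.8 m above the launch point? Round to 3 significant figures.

v_y0 = 59.8 sin 31.8° = 31.51 m/s.
Set y = v_y0 t − ½ g t² = 20.8: 4.900 t² − 31.51 t + 20.8 = 0.
t = [31.51 ± √(992.9 − 407.7)] / 9.8 = (31.51 ± 24.19) / 9.8, giving t = 0.747 s or t = 5.68 s.
So the flare is at 20.8 m at t = 0.747 s (rising) and t = 5.68 s (falling).

0.747 s and 5.68 s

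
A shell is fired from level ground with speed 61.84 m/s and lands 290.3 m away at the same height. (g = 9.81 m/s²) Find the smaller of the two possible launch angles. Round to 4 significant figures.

24.07°

Level-ground range: R = v₀² sin(2θ)/g ⇒ sin 2θ = R g / v₀² = 290.3×9.81/61.84² = 0.7447.
2θ = arcsin(0.7447) = 48.133° or 180° − 48.133° = 131.867°.
So θ = 24.07° or θ = 65.93°.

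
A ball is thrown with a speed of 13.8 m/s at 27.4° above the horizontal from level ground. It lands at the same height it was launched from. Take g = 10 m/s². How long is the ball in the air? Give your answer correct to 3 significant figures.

1.27 s

Vertical component: v_y = 13.8 sin 27.4° = 6.351 m/s.
For a projectile landing at launch height, time of flight is t = 2 v_y / g = 2 × 6.351 / 10 = 1.27 s.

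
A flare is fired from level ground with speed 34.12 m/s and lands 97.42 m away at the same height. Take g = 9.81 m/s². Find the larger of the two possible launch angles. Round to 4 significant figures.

Level-ground range: R = v₀² sin(2θ)/g ⇒ sin 2θ = R g / v₀² = 97.42×9.81/34.12² = 0.8209.
2θ = arcsin(0.8209) = 55.175° or 180° − 55.175° = 124.825°.
So θ = 27.59° or θ = 62.41°.

62.41°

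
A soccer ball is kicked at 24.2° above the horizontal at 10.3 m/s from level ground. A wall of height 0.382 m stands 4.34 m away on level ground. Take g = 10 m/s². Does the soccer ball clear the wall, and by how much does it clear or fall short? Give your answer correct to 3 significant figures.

Yes — it clears the wall by 0.501 m.

v_x = 10.3 cos 24.2° = 9.395 m/s; v_y0 = 10.3 sin 24.2° = 4.222 m/s.
Time to reach the wall: t = 4.34 / 9.395 = 0.4619 s.
Height at that point: y = 4.222×0.4619 − 5.000×0.4619² = 0.8834 m.
That is 0.8834 − 0.382 = 0.501 m above the top of the wall, so the soccer ball clears it.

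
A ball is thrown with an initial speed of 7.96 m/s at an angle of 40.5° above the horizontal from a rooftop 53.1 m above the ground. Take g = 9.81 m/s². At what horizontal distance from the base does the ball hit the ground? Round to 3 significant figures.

23.4 m

Components: v_x = 7.96 cos 40.5° = 6.053 m/s, v_y = 7.96 sin 40.5° = 5.170 m/s.
Vertical: 0 = 53.1 + 5.170 t − ½(9.81) t² ⇒ 4.905 t² − 5.170 t − 53.1 = 0.
t = [5.170 + √(26.73 + 1042)] / 9.810 = 3.859 s.
Horizontal: R = v_x · t = 6.053 × 3.859 = 23.4 m.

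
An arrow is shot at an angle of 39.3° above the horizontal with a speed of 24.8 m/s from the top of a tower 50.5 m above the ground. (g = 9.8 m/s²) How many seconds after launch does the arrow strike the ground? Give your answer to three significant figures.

Vertical component: v_y = 24.8 sin 39.3° = 15.71 m/s.
Taking up as positive with launch at y = 50.5 m, landing at y = 0: 0 = 50.5 + 15.71 t − ½(9.8) t².
Solving 4.900 t² − 15.71 t − 50.5 = 0 gives t = [15.71 + √(15.71² + 4·4.900·50.5)] / 9.800 = 5.19 s.

5.19 s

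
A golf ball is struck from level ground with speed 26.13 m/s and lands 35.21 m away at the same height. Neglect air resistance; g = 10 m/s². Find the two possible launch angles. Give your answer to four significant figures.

Level-ground range: R = v₀² sin(2θ)/g ⇒ sin 2θ = R g / v₀² = 35.21×10/26.13² = 0.5157.
2θ = arcsin(0.5157) = 31.044° or 180° − 31.044° = 148.956°.
So θ = 15.52° or θ = 74.48°.

15.52° and 74.48°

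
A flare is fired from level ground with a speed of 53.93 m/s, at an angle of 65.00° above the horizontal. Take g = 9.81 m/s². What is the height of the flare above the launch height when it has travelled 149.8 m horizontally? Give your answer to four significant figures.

109.4 m

v_x = 53.93 cos 65.00° = 22.792 m/s, v_y0 = 53.93 sin 65.00° = 48.877 m/s.
Time to reach x = 149.8 m: t = x / v_x = 149.8 / 22.792 = 6.5725 s.
y = v_y0 t − ½ g t² = 48.877×6.5725 − 4.905×6.5725² = 109.4 m.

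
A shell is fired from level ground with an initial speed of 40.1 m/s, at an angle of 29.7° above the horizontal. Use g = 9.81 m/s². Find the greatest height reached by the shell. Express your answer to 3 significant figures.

Vertical component of launch velocity: v_y = 40.1 sin 29.7° = 19.87 m/s.
At the highest point the vertical velocity is zero, so v_y² = 2 g h_max.
h_max = (19.87)² / (2 × 9.81) = 394.8 / 19.62 = 20.1 m.

20.1 m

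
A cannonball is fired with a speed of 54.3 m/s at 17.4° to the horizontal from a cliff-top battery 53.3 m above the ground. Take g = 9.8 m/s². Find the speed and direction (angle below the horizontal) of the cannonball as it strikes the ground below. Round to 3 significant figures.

v_x = 54.3 cos 17.4° = 51.82 m/s (constant).
|v_y| at impact = √((16.24)² + 2×9.8×53.3) = 36.17 m/s.
Speed = √(51.82² + 36.17²) = 63.2 m/s; angle = arctan(36.17/51.82) = 34.9° below horizontal.

63.2 m/s at 34.9° below the horizontal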